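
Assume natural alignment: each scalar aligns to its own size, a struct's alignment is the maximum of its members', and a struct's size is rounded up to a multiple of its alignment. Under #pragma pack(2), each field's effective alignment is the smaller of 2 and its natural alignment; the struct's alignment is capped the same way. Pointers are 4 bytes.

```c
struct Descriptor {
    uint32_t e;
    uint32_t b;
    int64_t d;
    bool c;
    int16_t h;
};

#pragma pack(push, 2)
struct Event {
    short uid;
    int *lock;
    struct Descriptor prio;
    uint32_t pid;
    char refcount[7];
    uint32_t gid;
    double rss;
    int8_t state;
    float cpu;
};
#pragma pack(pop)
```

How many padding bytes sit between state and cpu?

Descriptor: 0..4  e  (4B, 4-aligned); 4..8  b  (4B, 4-aligned); 8..16  d  (8B, 8-aligned); 16..17  c  (1B, 1-aligned); 17..18  -- padding (1B); 18..20  h  (2B, 2-aligned); 20..24  -- tail padding (4B); sizeof = 24, alignof = 8
0..2  uid  (2B, 2-aligned)
2..6  lock  (4B, 2-aligned)
6..30  prio  (24B, 2-aligned)
30..34  pid  (4B, 2-aligned)
34..41  refcount  (7B, 1-aligned)
41..42  -- padding (1B)
42..46  gid  (4B, 2-aligned)
46..54  rss  (8B, 2-aligned)
54..55  state  (1B, 1-aligned)
55..56  -- padding (1B)
56..60  cpu  (4B, 2-aligned)

1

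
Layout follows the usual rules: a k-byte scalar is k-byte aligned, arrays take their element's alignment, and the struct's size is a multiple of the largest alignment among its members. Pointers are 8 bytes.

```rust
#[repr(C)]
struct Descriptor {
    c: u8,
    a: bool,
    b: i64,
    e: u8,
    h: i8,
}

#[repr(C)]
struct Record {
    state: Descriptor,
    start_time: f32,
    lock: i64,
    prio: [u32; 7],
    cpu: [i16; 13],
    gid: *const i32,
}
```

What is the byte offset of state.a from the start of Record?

Descriptor: c at 0 (size 1, align 1) → ends 1; a at 1 (size 1, align 1) → ends 2; pad 6 to align 8 for b; b at 8 (size 8, align 8) → ends 16; e at 16 (size 1, align 1) → ends 17; h at 17 (size 1, align 1) → ends 18; tail pad 6 to reach multiple of 8; total 24 bytes, alignment 8
state at 0 (size 24, align 8) → ends 24
within Descriptor: a at 1
0 + 1 = 1

1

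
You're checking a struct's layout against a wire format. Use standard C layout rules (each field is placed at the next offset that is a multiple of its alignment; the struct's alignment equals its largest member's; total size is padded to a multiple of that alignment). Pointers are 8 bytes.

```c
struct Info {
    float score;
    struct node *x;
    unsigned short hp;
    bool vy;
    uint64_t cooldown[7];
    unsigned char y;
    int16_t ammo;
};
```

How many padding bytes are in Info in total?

0..4  score  (4B, 4-aligned)
4..8  -- padding (4B)
8..16  x  (8B, 8-aligned)
16..18  hp  (2B, 2-aligned)
18..19  vy  (1B, 1-aligned)
19..24  -- padding (5B)
24..80  cooldown  (56B, 8-aligned)
80..81  y  (1B, 1-aligned)
81..82  -- padding (1B)
82..84  ammo  (2B, 2-aligned)
84..88  -- tail padding (4B)
sizeof = 88, alignof = 8
data bytes 74, size 88 → padding 14

14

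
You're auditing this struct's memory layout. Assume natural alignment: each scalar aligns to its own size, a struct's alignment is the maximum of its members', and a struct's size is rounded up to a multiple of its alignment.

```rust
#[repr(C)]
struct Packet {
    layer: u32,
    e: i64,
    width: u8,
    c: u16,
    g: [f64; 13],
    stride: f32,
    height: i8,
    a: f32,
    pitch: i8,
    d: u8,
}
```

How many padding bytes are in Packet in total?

14

layer at 0 (size 4, align 4) → ends 4
pad 4 to align 8 for e
e at 8 (size 8, align 8) → ends 16
width at 16 (size 1, align 1) → ends 17
pad 1 to align 2 for c
c at 18 (size 2, align 2) → ends 20
pad 4 to align 8 for g
g at 24 (size 104, align 8) → ends 128
stride at 128 (size 4, align 4) → ends 132
height at 132 (size 1, align 1) → ends 133
pad 3 to align 4 for a
a at 136 (size 4, align 4) → ends 140
pitch at 140 (size 1, align 1) → ends 141
d at 141 (size 1, align 1) → ends 142
tail pad 2 to reach multiple of 8
total 144 bytes, alignment 8
data bytes 130, size 144 → padding 14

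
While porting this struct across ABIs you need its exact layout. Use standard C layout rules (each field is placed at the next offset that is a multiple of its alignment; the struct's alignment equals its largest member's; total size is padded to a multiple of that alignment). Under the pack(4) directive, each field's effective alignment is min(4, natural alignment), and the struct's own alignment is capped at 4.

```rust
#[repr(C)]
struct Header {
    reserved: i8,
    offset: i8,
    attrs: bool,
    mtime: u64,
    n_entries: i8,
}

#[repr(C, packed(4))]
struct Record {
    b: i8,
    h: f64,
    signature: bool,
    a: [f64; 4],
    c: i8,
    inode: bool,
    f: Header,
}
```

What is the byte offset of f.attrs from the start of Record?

Header: reserved at 0 (size 1, align 1) → ends 1; offset at 1 (size 1, align 1) → ends 2; attrs at 2 (size 1, align 1) → ends 3; pad 5 to align 8 for mtime; mtime at 8 (size 8, align 8) → ends 16; n_entries at 16 (size 1, align 1) → ends 17; tail pad 7 to reach multiple of 8; total 24 bytes, alignment 8
b at 0 (size 1, align 1) → ends 1
pad 3 to align 4 for h
h at 4 (size 8, align 4) → ends 12
signature at 12 (size 1, align 1) → ends 13
pad 3 to align 4 for a
a at 16 (size 32, align 4) → ends 48
c at 48 (size 1, align 1) → ends 49
inode at 49 (size 1, align 1) → ends 50
pad 2 to align 4 for f
f at 52 (size 24, align 4) → ends 76
within Header: attrs at 2
52 + 2 = 54

54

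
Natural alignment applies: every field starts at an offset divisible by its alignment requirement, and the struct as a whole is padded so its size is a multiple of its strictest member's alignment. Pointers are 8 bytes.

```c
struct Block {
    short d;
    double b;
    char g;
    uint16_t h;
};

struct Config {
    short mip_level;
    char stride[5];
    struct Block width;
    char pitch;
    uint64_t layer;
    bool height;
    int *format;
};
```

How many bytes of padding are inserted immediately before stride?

0

Block: 0..2  d  (2B, 2-aligned); 2..8  -- padding (6B); 8..16  b  (8B, 8-aligned); 16..17  g  (1B, 1-aligned); 17..18  -- padding (1B); 18..20  h  (2B, 2-aligned); 20..24  -- tail padding (4B); sizeof = 24, alignof = 8
0..2  mip_level  (2B, 2-aligned)
2..7  stride  (5B, 1-aligned)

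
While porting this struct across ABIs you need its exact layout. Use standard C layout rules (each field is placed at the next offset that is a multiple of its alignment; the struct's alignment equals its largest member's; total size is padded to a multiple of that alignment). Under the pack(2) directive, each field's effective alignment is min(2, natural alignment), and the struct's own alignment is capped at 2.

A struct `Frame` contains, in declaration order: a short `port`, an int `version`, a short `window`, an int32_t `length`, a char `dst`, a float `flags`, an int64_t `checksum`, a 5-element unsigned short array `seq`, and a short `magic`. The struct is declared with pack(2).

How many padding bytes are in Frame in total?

1

@0: port [2B, align 2] → 2
@2: version [4B, align 2] → 6
@6: window [2B, align 2] → 8
@8: length [4B, align 2] → 12
@12: dst [1B, align 1] → 13
+1 pad (align 2)
@14: flags [4B, align 2] → 18
@18: checksum [8B, align 2] → 26
@26: seq [10B, align 2] → 36
@36: magic [2B, align 2] → 38
size 38, align 2
data bytes 37, size 38 → padding 1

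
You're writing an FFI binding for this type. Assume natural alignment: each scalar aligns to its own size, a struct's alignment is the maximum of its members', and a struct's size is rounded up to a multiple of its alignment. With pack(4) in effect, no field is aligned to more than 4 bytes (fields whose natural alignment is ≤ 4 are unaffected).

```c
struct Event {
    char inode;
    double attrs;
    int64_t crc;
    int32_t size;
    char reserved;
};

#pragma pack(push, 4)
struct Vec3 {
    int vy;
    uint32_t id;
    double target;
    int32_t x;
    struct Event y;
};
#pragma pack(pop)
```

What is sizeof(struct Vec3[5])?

260

Event: @0: inode [1B, align 1] → 1; +7 pad (align 8); @8: attrs [8B, align 8] → 16; @16: crc [8B, align 8] → 24; @24: size [4B, align 4] → 28; @28: reserved [1B, align 1] → 29; +3 tail pad (align 8); size 32, align 8
@0: vy [4B, align 4] → 4
@4: id [4B, align 4] → 8
@8: target [8B, align 4] → 16
@16: x [4B, align 4] → 20
@20: y [32B, align 4] → 52
size 52, align 4
array of 5: 5 × 52 = 260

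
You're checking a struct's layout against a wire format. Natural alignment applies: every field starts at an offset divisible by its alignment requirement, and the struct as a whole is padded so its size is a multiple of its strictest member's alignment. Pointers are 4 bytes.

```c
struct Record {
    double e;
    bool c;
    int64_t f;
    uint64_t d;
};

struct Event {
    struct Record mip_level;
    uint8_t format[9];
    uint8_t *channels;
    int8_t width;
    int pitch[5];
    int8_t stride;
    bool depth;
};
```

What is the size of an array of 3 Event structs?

240

Record: 0..8  e  (8B, 8-aligned); 8..9  c  (1B, 1-aligned); 9..16  -- padding (7B); 16..24  f  (8B, 8-aligned); 24..32  d  (8B, 8-aligned); sizeof = 32, alignof = 8
0..32  mip_level  (32B, 8-aligned)
32..41  format  (9B, 1-aligned)
41..44  -- padding (3B)
44..48  channels  (4B, 4-aligned)
48..49  width  (1B, 1-aligned)
49..52  -- padding (3B)
52..72  pitch  (20B, 4-aligned)
72..73  stride  (1B, 1-aligned)
73..74  depth  (1B, 1-aligned)
74..80  -- tail padding (6B)
sizeof = 80, alignof = 8
array of 3: 3 × 80 = 240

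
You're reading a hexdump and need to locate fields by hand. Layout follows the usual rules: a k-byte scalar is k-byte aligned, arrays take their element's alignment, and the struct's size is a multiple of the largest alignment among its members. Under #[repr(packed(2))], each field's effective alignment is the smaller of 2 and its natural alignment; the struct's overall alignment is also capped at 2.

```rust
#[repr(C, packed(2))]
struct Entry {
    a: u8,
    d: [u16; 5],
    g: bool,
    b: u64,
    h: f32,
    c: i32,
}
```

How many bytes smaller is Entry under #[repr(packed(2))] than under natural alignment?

2

natural layout:
  0..1  a  (1B, 1-aligned)
  1..2  -- padding (1B)
  2..12  d  (10B, 2-aligned)
  12..13  g  (1B, 1-aligned)
  13..16  -- padding (3B)
  16..24  b  (8B, 8-aligned)
  24..28  h  (4B, 4-aligned)
  28..32  c  (4B, 4-aligned)
  sizeof = 32, alignof = 8
packed(2) layout:
  0..1  a  (1B, 1-aligned)
  1..2  -- padding (1B)
  2..12  d  (10B, 2-aligned)
  12..13  g  (1B, 1-aligned)
  13..14  -- padding (1B)
  14..22  b  (8B, 2-aligned)
  22..26  h  (4B, 2-aligned)
  26..30  c  (4B, 2-aligned)
  sizeof = 30, alignof = 2
32 − 30 = 2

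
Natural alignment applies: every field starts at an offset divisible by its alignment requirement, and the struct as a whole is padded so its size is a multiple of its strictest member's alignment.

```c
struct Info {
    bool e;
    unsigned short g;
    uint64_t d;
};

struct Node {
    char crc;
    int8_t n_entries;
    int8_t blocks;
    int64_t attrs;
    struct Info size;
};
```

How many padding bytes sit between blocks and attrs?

5

Info: e at 0 (size 1, align 1) → ends 1; pad 1 to align 2 for g; g at 2 (size 2, align 2) → ends 4; pad 4 to align 8 for d; d at 8 (size 8, align 8) → ends 16; total 16 bytes, alignment 8
crc at 0 (size 1, align 1) → ends 1
n_entries at 1 (size 1, align 1) → ends 2
blocks at 2 (size 1, align 1) → ends 3
pad 5 to align 8 for attrs
attrs at 8 (size 8, align 8) → ends 16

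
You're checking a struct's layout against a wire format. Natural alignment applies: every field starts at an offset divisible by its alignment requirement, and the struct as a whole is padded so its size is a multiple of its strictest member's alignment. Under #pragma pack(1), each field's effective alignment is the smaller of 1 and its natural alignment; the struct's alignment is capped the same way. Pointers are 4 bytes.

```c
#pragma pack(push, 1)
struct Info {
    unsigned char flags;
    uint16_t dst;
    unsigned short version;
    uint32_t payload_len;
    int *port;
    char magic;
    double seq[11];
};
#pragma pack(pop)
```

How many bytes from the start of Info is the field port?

9

0..1  flags  (1B, 1-aligned)
1..3  dst  (2B, 1-aligned)
3..5  version  (2B, 1-aligned)
5..9  payload_len  (4B, 1-aligned)
9..13  port  (4B, 1-aligned)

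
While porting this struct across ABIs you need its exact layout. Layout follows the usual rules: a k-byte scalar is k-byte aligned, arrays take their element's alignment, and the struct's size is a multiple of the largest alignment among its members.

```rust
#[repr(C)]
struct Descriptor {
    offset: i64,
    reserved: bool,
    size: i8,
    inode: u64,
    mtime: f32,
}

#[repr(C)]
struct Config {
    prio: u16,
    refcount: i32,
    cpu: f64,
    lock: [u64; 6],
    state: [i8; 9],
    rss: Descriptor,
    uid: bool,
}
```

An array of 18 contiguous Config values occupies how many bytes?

2160

Descriptor: @0: offset [8B, align 8] → 8; @8: reserved [1B, align 1] → 9; @9: size [1B, align 1] → 10; +6 pad (align 8); @16: inode [8B, align 8] → 24; @24: mtime [4B, align 4] → 28; +4 tail pad (align 8); size 32, align 8
@0: prio [2B, align 2] → 2
+2 pad (align 4)
@4: refcount [4B, align 4] → 8
@8: cpu [8B, align 8] → 16
@16: lock [48B, align 8] → 64
@64: state [9B, align 1] → 73
+7 pad (align 8)
@80: rss [32B, align 8] → 112
@112: uid [1B, align 1] → 113
+7 tail pad (align 8)
size 120, align 8
array of 18: 18 × 120 = 2160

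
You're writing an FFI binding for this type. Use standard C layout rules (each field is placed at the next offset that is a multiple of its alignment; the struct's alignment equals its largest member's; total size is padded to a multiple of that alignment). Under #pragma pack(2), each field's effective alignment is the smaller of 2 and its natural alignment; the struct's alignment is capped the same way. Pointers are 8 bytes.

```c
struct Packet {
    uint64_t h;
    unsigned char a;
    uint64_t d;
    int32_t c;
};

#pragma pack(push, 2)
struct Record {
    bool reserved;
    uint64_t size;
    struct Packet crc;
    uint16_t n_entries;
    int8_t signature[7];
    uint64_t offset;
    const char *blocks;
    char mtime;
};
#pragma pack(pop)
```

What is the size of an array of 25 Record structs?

1750

Packet: h at 0 (size 8, align 8) → ends 8; a at 8 (size 1, align 1) → ends 9; pad 7 to align 8 for d; d at 16 (size 8, align 8) → ends 24; c at 24 (size 4, align 4) → ends 28; tail pad 4 to reach multiple of 8; total 32 bytes, alignment 8
reserved at 0 (size 1, align 1) → ends 1
pad 1 to align 2 for size
size at 2 (size 8, align 2) → ends 10
crc at 10 (size 32, align 2) → ends 42
n_entries at 42 (size 2, align 2) → ends 44
signature at 44 (size 7, align 1) → ends 51
pad 1 to align 2 for offset
offset at 52 (size 8, align 2) → ends 60
blocks at 60 (size 8, align 2) → ends 68
mtime at 68 (size 1, align 1) → ends 69
tail pad 1 to reach multiple of 2
total 70 bytes, alignment 2
array of 25: 25 × 70 = 1750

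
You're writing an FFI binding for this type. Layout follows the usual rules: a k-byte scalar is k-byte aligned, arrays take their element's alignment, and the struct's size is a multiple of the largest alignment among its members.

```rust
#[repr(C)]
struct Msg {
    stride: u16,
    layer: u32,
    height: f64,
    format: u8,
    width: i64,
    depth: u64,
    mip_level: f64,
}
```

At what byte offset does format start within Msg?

16

stride at 0 (size 2, align 2) → ends 2
pad 2 to align 4 for layer
layer at 4 (size 4, align 4) → ends 8
height at 8 (size 8, align 8) → ends 16
format at 16 (size 1, align 1) → ends 17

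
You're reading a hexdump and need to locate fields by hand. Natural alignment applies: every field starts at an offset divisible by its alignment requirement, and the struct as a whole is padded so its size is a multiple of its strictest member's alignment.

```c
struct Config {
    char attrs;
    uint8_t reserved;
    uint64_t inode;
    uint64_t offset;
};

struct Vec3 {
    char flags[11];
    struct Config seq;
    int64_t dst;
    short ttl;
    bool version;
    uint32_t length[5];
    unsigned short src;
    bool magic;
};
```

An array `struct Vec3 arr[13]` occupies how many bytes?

1040

Config: @0: attrs [1B, align 1] → 1; @1: reserved [1B, align 1] → 2; +6 pad (align 8); @8: inode [8B, align 8] → 16; @16: offset [8B, align 8] → 24; size 24, align 8
@0: flags [11B, align 1] → 11
+5 pad (align 8)
@16: seq [24B, align 8] → 40
@40: dst [8B, align 8] → 48
@48: ttl [2B, align 2] → 50
@50: version [1B, align 1] → 51
+1 pad (align 4)
@52: length [20B, align 4] → 72
@72: src [2B, align 2] → 74
@74: magic [1B, align 1] → 75
+5 tail pad (align 8)
size 80, align 8
array of 13: 13 × 80 = 1040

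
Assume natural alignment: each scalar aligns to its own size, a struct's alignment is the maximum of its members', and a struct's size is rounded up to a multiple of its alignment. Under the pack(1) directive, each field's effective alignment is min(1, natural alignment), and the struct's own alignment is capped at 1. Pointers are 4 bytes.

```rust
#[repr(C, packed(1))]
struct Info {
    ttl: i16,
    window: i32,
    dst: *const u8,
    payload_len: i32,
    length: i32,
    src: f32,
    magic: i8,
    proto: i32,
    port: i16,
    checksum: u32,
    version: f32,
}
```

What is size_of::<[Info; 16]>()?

0..2  ttl  (2B, 1-aligned)
2..6  window  (4B, 1-aligned)
6..10  dst  (4B, 1-aligned)
10..14  payload_len  (4B, 1-aligned)
14..18  length  (4B, 1-aligned)
18..22  src  (4B, 1-aligned)
22..23  magic  (1B, 1-aligned)
23..27  proto  (4B, 1-aligned)
27..29  port  (2B, 1-aligned)
29..33  checksum  (4B, 1-aligned)
33..37  version  (4B, 1-aligned)
sizeof = 37, alignof = 1
array of 16: 16 × 37 = 592

592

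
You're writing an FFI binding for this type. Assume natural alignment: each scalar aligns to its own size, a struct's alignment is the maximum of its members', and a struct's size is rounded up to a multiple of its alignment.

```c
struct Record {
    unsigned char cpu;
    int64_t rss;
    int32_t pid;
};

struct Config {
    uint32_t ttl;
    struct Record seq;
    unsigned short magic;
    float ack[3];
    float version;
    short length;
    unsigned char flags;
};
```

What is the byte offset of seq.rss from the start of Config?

16

Record: cpu at 0 (size 1, align 1) → ends 1; pad 7 to align 8 for rss; rss at 8 (size 8, align 8) → ends 16; pid at 16 (size 4, align 4) → ends 20; tail pad 4 to reach multiple of 8; total 24 bytes, alignment 8
ttl at 0 (size 4, align 4) → ends 4
pad 4 to align 8 for seq
seq at 8 (size 24, align 8) → ends 32
within Record: rss at 8
8 + 8 = 16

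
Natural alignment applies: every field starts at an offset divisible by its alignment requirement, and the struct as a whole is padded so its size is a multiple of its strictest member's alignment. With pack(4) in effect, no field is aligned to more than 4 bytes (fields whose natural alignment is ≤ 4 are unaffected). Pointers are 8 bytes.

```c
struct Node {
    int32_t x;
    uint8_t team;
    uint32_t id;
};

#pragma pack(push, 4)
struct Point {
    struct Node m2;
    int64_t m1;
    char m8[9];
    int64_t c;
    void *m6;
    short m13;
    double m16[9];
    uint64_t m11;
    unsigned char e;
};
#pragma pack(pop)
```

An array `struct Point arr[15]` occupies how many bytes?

Node: 0..4  x  (4B, 4-aligned); 4..5  team  (1B, 1-aligned); 5..8  -- padding (3B); 8..12  id  (4B, 4-aligned); sizeof = 12, alignof = 4
0..12  m2  (12B, 4-aligned)
12..20  m1  (8B, 4-aligned)
20..29  m8  (9B, 1-aligned)
29..32  -- padding (3B)
32..40  c  (8B, 4-aligned)
40..48  m6  (8B, 4-aligned)
48..50  m13  (2B, 2-aligned)
50..52  -- padding (2B)
52..124  m16  (72B, 4-aligned)
124..132  m11  (8B, 4-aligned)
132..133  e  (1B, 1-aligned)
133..136  -- tail padding (3B)
sizeof = 136, alignof = 4
array of 15: 15 × 136 = 2040

2040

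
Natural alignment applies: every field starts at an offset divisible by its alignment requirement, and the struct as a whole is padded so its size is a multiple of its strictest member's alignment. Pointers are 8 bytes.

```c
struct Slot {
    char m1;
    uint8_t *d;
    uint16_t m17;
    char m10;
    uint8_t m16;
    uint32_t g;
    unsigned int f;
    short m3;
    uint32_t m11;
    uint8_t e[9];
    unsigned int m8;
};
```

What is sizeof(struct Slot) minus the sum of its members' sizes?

16

0..1  m1  (1B, 1-aligned)
1..8  -- padding (7B)
8..16  d  (8B, 8-aligned)
16..18  m17  (2B, 2-aligned)
18..19  m10  (1B, 1-aligned)
19..20  m16  (1B, 1-aligned)
20..24  g  (4B, 4-aligned)
24..28  f  (4B, 4-aligned)
28..30  m3  (2B, 2-aligned)
30..32  -- padding (2B)
32..36  m11  (4B, 4-aligned)
36..45  e  (9B, 1-aligned)
45..48  -- padding (3B)
48..52  m8  (4B, 4-aligned)
52..56  -- tail padding (4B)
sizeof = 56, alignof = 8
data bytes 40, size 56 → padding 16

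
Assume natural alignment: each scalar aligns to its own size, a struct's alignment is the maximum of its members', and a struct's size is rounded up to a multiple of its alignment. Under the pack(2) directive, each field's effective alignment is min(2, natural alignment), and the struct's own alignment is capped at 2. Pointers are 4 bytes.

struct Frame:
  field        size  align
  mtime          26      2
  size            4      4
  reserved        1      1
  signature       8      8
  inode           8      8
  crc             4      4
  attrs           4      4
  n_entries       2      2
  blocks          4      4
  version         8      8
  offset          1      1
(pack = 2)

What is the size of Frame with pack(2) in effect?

72

mtime at 0 (size 26, align 2) → ends 26
size at 26 (size 4, align 2) → ends 30
reserved at 30 (size 1, align 1) → ends 31
pad 1 to align 2 for signature
signature at 32 (size 8, align 2) → ends 40
inode at 40 (size 8, align 2) → ends 48
crc at 48 (size 4, align 2) → ends 52
attrs at 52 (size 4, align 2) → ends 56
n_entries at 56 (size 2, align 2) → ends 58
blocks at 58 (size 4, align 2) → ends 62
version at 62 (size 8, align 2) → ends 70
offset at 70 (size 1, align 1) → ends 71
tail pad 1 to reach multiple of 2
total 72 bytes, alignment 2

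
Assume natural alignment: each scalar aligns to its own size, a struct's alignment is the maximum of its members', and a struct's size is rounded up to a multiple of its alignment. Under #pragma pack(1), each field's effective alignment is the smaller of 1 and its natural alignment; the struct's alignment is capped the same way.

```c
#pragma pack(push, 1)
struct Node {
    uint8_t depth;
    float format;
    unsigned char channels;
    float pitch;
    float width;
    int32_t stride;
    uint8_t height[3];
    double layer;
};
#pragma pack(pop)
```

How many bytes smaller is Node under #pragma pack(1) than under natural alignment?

natural layout:
  depth at 0 (size 1, align 1) → ends 1
  pad 3 to align 4 for format
  format at 4 (size 4, align 4) → ends 8
  channels at 8 (size 1, align 1) → ends 9
  pad 3 to align 4 for pitch
  pitch at 12 (size 4, align 4) → ends 16
  width at 16 (size 4, align 4) → ends 20
  stride at 20 (size 4, align 4) → ends 24
  height at 24 (size 3, align 1) → ends 27
  pad 5 to align 8 for layer
  layer at 32 (size 8, align 8) → ends 40
  total 40 bytes, alignment 8
packed(1) layout:
  depth at 0 (size 1, align 1) → ends 1
  format at 1 (size 4, align 1) → ends 5
  channels at 5 (size 1, align 1) → ends 6
  pitch at 6 (size 4, align 1) → ends 10
  width at 10 (size 4, align 1) → ends 14
  stride at 14 (size 4, align 1) → ends 18
  height at 18 (size 3, align 1) → ends 21
  layer at 21 (size 8, align 1) → ends 29
  total 29 bytes, alignment 1
40 − 29 = 11

11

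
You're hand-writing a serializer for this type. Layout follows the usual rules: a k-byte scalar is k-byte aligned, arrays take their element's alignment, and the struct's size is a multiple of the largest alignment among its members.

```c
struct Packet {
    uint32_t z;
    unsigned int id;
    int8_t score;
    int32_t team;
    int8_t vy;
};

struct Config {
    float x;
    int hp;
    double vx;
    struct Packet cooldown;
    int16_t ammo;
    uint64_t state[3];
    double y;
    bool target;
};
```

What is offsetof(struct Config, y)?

Packet: @0: z [4B, align 4] → 4; @4: id [4B, align 4] → 8; @8: score [1B, align 1] → 9; +3 pad (align 4); @12: team [4B, align 4] → 16; @16: vy [1B, align 1] → 17; +3 tail pad (align 4); size 20, align 4
@0: x [4B, align 4] → 4
@4: hp [4B, align 4] → 8
@8: vx [8B, align 8] → 16
@16: cooldown [20B, align 4] → 36
@36: ammo [2B, align 2] → 38
+2 pad (align 8)
@40: state [24B, align 8] → 64
@64: y [8B, align 8] → 72

64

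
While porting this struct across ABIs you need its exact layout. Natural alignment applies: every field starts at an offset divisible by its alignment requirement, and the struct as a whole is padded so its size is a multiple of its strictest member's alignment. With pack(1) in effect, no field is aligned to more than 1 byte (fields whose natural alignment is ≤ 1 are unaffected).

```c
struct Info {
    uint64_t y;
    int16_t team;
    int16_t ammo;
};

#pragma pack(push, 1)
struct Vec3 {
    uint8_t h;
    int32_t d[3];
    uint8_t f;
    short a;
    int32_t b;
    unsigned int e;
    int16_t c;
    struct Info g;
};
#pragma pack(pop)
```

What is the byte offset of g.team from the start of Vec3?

Info: 0..8  y  (8B, 8-aligned); 8..10  team  (2B, 2-aligned); 10..12  ammo  (2B, 2-aligned); 12..16  -- tail padding (4B); sizeof = 16, alignof = 8
0..1  h  (1B, 1-aligned)
1..13  d  (12B, 1-aligned)
13..14  f  (1B, 1-aligned)
14..16  a  (2B, 1-aligned)
16..20  b  (4B, 1-aligned)
20..24  e  (4B, 1-aligned)
24..26  c  (2B, 1-aligned)
26..42  g  (16B, 1-aligned)
within Info: team at 8
26 + 8 = 34

34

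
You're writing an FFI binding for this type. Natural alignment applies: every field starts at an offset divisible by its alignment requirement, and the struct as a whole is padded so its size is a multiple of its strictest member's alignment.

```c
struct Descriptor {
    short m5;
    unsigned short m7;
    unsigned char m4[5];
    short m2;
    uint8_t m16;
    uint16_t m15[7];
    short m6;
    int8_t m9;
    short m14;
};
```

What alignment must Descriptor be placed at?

member alignments: m5=2, m7=2, m4=1, m2=2, m16=1, m15=2, m6=2, m9=1, m14=2
max = 2

2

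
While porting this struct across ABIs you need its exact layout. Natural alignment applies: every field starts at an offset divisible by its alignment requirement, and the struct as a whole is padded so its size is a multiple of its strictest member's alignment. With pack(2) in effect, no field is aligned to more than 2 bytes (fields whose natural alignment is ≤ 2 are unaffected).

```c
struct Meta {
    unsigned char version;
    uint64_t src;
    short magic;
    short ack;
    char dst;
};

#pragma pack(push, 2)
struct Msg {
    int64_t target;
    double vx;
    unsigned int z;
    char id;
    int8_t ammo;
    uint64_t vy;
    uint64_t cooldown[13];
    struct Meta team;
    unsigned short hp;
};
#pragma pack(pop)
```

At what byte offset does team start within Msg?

134

Meta: version at 0 (size 1, align 1) → ends 1; pad 7 to align 8 for src; src at 8 (size 8, align 8) → ends 16; magic at 16 (size 2, align 2) → ends 18; ack at 18 (size 2, align 2) → ends 20; dst at 20 (size 1, align 1) → ends 21; tail pad 3 to reach multiple of 8; total 24 bytes, alignment 8
target at 0 (size 8, align 2) → ends 8
vx at 8 (size 8, align 2) → ends 16
z at 16 (size 4, align 2) → ends 20
id at 20 (size 1, align 1) → ends 21
ammo at 21 (size 1, align 1) → ends 22
vy at 22 (size 8, align 2) → ends 30
cooldown at 30 (size 104, align 2) → ends 134
team at 134 (size 24, align 2) → ends 158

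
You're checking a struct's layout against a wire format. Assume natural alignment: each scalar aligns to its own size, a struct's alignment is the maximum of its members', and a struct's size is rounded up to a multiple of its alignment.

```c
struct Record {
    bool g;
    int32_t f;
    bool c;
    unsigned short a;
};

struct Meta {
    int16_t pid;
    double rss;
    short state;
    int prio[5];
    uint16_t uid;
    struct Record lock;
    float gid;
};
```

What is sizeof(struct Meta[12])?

Record: @0: g [1B, align 1] → 1; +3 pad (align 4); @4: f [4B, align 4] → 8; @8: c [1B, align 1] → 9; +1 pad (align 2); @10: a [2B, align 2] → 12; size 12, align 4
@0: pid [2B, align 2] → 2
+6 pad (align 8)
@8: rss [8B, align 8] → 16
@16: state [2B, align 2] → 18
+2 pad (align 4)
@20: prio [20B, align 4] → 40
@40: uid [2B, align 2] → 42
+2 pad (align 4)
@44: lock [12B, align 4] → 56
@56: gid [4B, align 4] → 60
+4 tail pad (align 8)
size 64, align 8
array of 12: 12 × 64 = 768

768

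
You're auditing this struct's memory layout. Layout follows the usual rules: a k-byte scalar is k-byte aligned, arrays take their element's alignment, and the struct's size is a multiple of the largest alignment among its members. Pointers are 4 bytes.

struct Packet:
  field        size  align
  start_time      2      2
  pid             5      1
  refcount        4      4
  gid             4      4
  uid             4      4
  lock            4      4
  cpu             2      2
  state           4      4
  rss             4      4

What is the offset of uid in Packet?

@0: start_time [2B, align 2] → 2
@2: pid [5B, align 1] → 7
+1 pad (align 4)
@8: refcount [4B, align 4] → 12
@12: gid [4B, align 4] → 16
@16: uid [4B, align 4] → 20

16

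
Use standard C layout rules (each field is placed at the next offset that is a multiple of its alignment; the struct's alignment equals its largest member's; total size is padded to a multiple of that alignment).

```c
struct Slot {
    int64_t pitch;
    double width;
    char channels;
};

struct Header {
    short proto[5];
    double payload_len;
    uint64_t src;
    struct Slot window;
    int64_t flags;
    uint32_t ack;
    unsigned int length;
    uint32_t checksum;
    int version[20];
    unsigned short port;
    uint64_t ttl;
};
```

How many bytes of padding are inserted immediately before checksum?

Slot: @0: pitch [8B, align 8] → 8; @8: width [8B, align 8] → 16; @16: channels [1B, align 1] → 17; +7 tail pad (align 8); size 24, align 8
@0: proto [10B, align 2] → 10
+6 pad (align 8)
@16: payload_len [8B, align 8] → 24
@24: src [8B, align 8] → 32
@32: window [24B, align 8] → 56
@56: flags [8B, align 8] → 64
@64: ack [4B, align 4] → 68
@68: length [4B, align 4] → 72
@72: checksum [4B, align 4] → 76

0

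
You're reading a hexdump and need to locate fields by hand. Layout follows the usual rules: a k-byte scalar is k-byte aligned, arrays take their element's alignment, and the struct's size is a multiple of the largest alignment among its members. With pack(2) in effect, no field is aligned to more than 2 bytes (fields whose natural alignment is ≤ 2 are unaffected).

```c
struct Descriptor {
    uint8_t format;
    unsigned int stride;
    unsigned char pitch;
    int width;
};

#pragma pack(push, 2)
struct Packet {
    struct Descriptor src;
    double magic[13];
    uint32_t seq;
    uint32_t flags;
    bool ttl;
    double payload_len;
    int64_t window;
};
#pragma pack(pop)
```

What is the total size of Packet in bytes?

Descriptor: format at 0 (size 1, align 1) → ends 1; pad 3 to align 4 for stride; stride at 4 (size 4, align 4) → ends 8; pitch at 8 (size 1, align 1) → ends 9; pad 3 to align 4 for width; width at 12 (size 4, align 4) → ends 16; total 16 bytes, alignment 4
src at 0 (size 16, align 2) → ends 16
magic at 16 (size 104, align 2) → ends 120
seq at 120 (size 4, align 2) → ends 124
flags at 124 (size 4, align 2) → ends 128
ttl at 128 (size 1, align 1) → ends 129
pad 1 to align 2 for payload_len
payload_len at 130 (size 8, align 2) → ends 138
window at 138 (size 8, align 2) → ends 146
total 146 bytes, alignment 2

146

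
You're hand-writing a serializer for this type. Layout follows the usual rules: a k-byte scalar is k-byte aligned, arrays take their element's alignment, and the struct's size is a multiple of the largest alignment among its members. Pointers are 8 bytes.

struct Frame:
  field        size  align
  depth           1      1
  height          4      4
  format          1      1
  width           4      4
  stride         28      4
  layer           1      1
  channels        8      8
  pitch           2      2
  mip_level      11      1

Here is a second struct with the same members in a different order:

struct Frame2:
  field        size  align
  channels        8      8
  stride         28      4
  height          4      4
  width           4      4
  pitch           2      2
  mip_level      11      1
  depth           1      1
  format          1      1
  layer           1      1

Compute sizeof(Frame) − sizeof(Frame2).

8

@0: depth [1B, align 1] → 1
+3 pad (align 4)
@4: height [4B, align 4] → 8
@8: format [1B, align 1] → 9
+3 pad (align 4)
@12: width [4B, align 4] → 16
@16: stride [28B, align 4] → 44
@44: layer [1B, align 1] → 45
+3 pad (align 8)
@48: channels [8B, align 8] → 56
@56: pitch [2B, align 2] → 58
@58: mip_level [11B, align 1] → 69
+3 tail pad (align 8)
size 72, align 8
— Frame2 —
@0: channels [8B, align 8] → 8
@8: stride [28B, align 4] → 36
@36: height [4B, align 4] → 40
@40: width [4B, align 4] → 44
@44: pitch [2B, align 2] → 46
@46: mip_level [11B, align 1] → 57
@57: depth [1B, align 1] → 58
@58: format [1B, align 1] → 59
@59: layer [1B, align 1] → 60
+4 tail pad (align 8)
size 64, align 8
72 − 64 = 8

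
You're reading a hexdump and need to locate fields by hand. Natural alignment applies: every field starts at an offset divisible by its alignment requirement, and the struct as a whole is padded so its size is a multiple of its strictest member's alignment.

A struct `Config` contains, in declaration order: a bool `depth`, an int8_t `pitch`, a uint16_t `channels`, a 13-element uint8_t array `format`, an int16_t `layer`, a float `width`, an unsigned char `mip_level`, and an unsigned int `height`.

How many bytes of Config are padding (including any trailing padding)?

4

depth at 0 (size 1, align 1) → ends 1
pitch at 1 (size 1, align 1) → ends 2
channels at 2 (size 2, align 2) → ends 4
format at 4 (size 13, align 1) → ends 17
pad 1 to align 2 for layer
layer at 18 (size 2, align 2) → ends 20
width at 20 (size 4, align 4) → ends 24
mip_level at 24 (size 1, align 1) → ends 25
pad 3 to align 4 for height
height at 28 (size 4, align 4) → ends 32
total 32 bytes, alignment 4
data bytes 28, size 32 → padding 4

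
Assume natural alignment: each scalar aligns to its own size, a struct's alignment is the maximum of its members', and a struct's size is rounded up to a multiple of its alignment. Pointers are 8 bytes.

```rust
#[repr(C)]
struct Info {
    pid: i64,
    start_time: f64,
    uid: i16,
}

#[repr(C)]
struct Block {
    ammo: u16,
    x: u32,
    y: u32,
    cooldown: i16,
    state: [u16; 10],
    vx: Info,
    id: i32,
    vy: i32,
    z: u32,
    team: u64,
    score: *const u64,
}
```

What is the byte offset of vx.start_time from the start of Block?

Info: pid at 0 (size 8, align 8) → ends 8; start_time at 8 (size 8, align 8) → ends 16; uid at 16 (size 2, align 2) → ends 18; tail pad 6 to reach multiple of 8; total 24 bytes, alignment 8
ammo at 0 (size 2, align 2) → ends 2
pad 2 to align 4 for x
x at 4 (size 4, align 4) → ends 8
y at 8 (size 4, align 4) → ends 12
cooldown at 12 (size 2, align 2) → ends 14
state at 14 (size 20, align 2) → ends 34
pad 6 to align 8 for vx
vx at 40 (size 24, align 8) → ends 64
within Info: start_time at 8
40 + 8 = 48

48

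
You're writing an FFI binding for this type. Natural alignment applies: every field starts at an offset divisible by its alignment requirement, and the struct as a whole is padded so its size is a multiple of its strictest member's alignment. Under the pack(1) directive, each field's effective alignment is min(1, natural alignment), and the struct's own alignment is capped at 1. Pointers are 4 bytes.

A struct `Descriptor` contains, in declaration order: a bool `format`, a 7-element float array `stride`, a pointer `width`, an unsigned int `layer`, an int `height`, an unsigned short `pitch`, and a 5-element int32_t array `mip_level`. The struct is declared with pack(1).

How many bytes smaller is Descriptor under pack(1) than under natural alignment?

natural layout:
  format at 0 (size 1, align 1) → ends 1
  pad 3 to align 4 for stride
  stride at 4 (size 28, align 4) → ends 32
  width at 32 (size 4, align 4) → ends 36
  layer at 36 (size 4, align 4) → ends 40
  height at 40 (size 4, align 4) → ends 44
  pitch at 44 (size 2, align 2) → ends 46
  pad 2 to align 4 for mip_level
  mip_level at 48 (size 20, align 4) → ends 68
  total 68 bytes, alignment 4
packed(1) layout:
  format at 0 (size 1, align 1) → ends 1
  stride at 1 (size 28, align 1) → ends 29
  width at 29 (size 4, align 1) → ends 33
  layer at 33 (size 4, align 1) → ends 37
  height at 37 (size 4, align 1) → ends 41
  pitch at 41 (size 2, align 1) → ends 43
  mip_level at 43 (size 20, align 1) → ends 63
  total 63 bytes, alignment 1
68 − 63 = 5

5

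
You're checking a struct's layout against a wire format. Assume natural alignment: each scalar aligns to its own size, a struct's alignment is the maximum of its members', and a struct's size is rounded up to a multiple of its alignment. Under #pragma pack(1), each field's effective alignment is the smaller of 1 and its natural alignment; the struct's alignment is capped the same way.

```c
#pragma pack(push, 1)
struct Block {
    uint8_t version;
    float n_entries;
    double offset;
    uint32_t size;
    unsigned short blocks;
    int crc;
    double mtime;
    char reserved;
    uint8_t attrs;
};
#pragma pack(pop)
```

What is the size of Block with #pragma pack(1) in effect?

33

version at 0 (size 1, align 1) → ends 1
n_entries at 1 (size 4, align 1) → ends 5
offset at 5 (size 8, align 1) → ends 13
size at 13 (size 4, align 1) → ends 17
blocks at 17 (size 2, align 1) → ends 19
crc at 19 (size 4, align 1) → ends 23
mtime at 23 (size 8, align 1) → ends 31
reserved at 31 (size 1, align 1) → ends 32
attrs at 32 (size 1, align 1) → ends 33
total 33 bytes, alignment 1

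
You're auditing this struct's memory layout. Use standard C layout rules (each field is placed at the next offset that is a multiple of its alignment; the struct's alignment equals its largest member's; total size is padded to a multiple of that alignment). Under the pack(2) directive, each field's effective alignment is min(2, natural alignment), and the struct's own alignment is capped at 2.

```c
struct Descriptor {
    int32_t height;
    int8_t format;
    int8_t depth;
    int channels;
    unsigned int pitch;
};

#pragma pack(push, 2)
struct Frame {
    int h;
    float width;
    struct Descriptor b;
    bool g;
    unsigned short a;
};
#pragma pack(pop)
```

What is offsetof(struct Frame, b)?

Descriptor: 0..4  height  (4B, 4-aligned); 4..5  format  (1B, 1-aligned); 5..6  depth  (1B, 1-aligned); 6..8  -- padding (2B); 8..12  channels  (4B, 4-aligned); 12..16  pitch  (4B, 4-aligned); sizeof = 16, alignof = 4
0..4  h  (4B, 2-aligned)
4..8  width  (4B, 2-aligned)
8..24  b  (16B, 2-aligned)

8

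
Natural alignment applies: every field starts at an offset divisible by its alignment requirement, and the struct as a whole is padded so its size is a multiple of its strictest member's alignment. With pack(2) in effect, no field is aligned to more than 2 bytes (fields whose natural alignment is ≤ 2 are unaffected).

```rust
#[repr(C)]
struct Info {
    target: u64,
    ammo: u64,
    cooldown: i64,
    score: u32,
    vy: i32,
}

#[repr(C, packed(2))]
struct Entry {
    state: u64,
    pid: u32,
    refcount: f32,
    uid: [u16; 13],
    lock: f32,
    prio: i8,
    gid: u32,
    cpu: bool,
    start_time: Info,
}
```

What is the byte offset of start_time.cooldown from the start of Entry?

70

Info: 0..8  target  (8B, 8-aligned); 8..16  ammo  (8B, 8-aligned); 16..24  cooldown  (8B, 8-aligned); 24..28  score  (4B, 4-aligned); 28..32  vy  (4B, 4-aligned); sizeof = 32, alignof = 8
0..8  state  (8B, 2-aligned)
8..12  pid  (4B, 2-aligned)
12..16  refcount  (4B, 2-aligned)
16..42  uid  (26B, 2-aligned)
42..46  lock  (4B, 2-aligned)
46..47  prio  (1B, 1-aligned)
47..48  -- padding (1B)
48..52  gid  (4B, 2-aligned)
52..53  cpu  (1B, 1-aligned)
53..54  -- padding (1B)
54..86  start_time  (32B, 2-aligned)
within Info: cooldown at 16
54 + 16 = 70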